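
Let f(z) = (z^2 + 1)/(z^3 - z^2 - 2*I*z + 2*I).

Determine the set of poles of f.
The singularities of f are the zeros of the denominator. Factoring,
  z^3 - z^2 - 2*I*z + 2*I = (z + 1 + I)*(z - 1 - I)*(z - 1)
so the candidates are z = -1 - I, z = 1 + I, z = 1.

Check the numerator P(z) = z^2 + 1 at each one:
  P(-1 - I) = 1 + 2*I ≠ 0, so z = -1 - I is a (simple) pole.
  P(1 + I) = 1 + 2*I ≠ 0, so z = 1 + I is a (simple) pole.
  P(1) = 2 ≠ 0, so z = 1 is a (simple) pole.

Poles of f: {-1 - I, 1, 1 + I}

Final answer: {-1 - I, 1, 1 + I}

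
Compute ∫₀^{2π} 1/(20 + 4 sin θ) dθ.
Call the integral J. The integrand is 2π-periodic and we integrate over a full period, so shifting θ does not change the value (θ → θ + π/2 turns sin θ into cos θ). Hence
  J = ∫₀^{2π} dθ/(20 + 4 cos θ).
Put z = e^{iθ}: then cos θ = (z + 1/z)/2, dθ = dz/(iz), and z runs once counterclockwise around |z| = 1:
  J = ∮_{|z|=1} 1/(20 + 4*(z + 1/z)/2) · dz/(iz) = (2/i) ∮_{|z|=1} dz/(4*z^2 + 40*z + 4).
The roots of 4*z^2 + 40*z + 4 are z = (-20 ± sqrt(20^2 - 4^2))/4, with sqrt(384) = 8*sqrt(6); their product is 1, so only z₊ = -5 + 2*sqrt(6) lies inside the unit circle (z₋ = -5 - 2*sqrt(6) lies outside).
z₊ is a simple zero of q(z) = 4*z^2 + 40*z + 4, so Res(1/q, z₊) = 1/q'(z₊) with q'(z) = 8*z + 40; and q'(z₊) = 4*(z₊ - z₋) = 16*sqrt(6).
Therefore J = (2/i) · 2πi · 1/(16*sqrt(6)) = 2*pi/(8*sqrt(6)) = sqrt(6)*pi/24

Final answer: sqrt(6)*pi/24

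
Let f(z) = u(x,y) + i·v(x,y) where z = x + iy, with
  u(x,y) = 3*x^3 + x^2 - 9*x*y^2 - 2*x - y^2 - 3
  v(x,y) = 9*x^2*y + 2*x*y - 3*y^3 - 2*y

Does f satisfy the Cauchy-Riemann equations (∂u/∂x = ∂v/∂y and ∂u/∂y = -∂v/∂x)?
∂u/∂x = 9*x^2 + 2*x - 9*y^2 - 2
∂v/∂y = 9*x^2 + 2*x - 9*y^2 - 2
∂u/∂y = -18*x*y - 2*y
∂v/∂x = 18*x*y + 2*y
∂u/∂x = ∂v/∂y and ∂u/∂y = -∂v/∂x hold identically; f is analytic.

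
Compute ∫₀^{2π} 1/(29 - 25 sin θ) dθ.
Call the integral J. The integrand is 2π-periodic and we integrate over a full period, so shifting θ does not change the value (θ → θ + π/2 turns sin θ into cos θ; θ → θ + π flips the sign of the trig term). Hence
  J = ∫₀^{2π} dθ/(29 + 25 cos θ).
Put z = e^{iθ}: then cos θ = (z + 1/z)/2, dθ = dz/(iz), and z runs once counterclockwise around |z| = 1:
  J = ∮_{|z|=1} 1/(29 + 25*(z + 1/z)/2) · dz/(iz) = (2/i) ∮_{|z|=1} dz/(25*z^2 + 58*z + 25).
The roots of 25*z^2 + 58*z + 25 are z = (-29 ± sqrt(29^2 - 25^2))/25, with sqrt(216) = 6*sqrt(6); their product is 1, so only z₊ = -29/25 + 6*sqrt(6)/25 lies inside the unit circle (z₋ = -29/25 - 6*sqrt(6)/25 lies outside).
z₊ is a simple zero of q(z) = 25*z^2 + 58*z + 25, so Res(1/q, z₊) = 1/q'(z₊) with q'(z) = 50*z + 58; and q'(z₊) = 25*(z₊ - z₋) = 12*sqrt(6).
Therefore J = (2/i) · 2πi · 1/(12*sqrt(6)) = 2*pi/(6*sqrt(6)) = sqrt(6)*pi/18

Final answer: sqrt(6)*pi/18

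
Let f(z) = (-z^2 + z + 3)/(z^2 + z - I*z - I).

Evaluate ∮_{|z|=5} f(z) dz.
By the residue theorem, ∮_C f(z) dz = 2πi · (sum of the residues of f at the poles inside |z| = 5).

The denominator factors as (z - I)*(z + 1), so the singularities of f are simple poles at z = I, z = -1.
  |I|² = 1 < 25 = 5², so this pole is inside the contour.
  |-1|² = 1 < 25 = 5², so this pole is inside the contour.

With P(z) = -z^2 + z + 3 and Q(z) = z^2 + z - I*z - I, each pole is simple, so Res(f, z₀) = P(z₀)/Q'(z₀) with Q'(z) = 2*z + 1 - I.
  Res(f, I) = P(I)/Q'(I) = (4 + I)/(1 + I) = 5/2 - 3*I/2
  Res(f, -1) = P(-1)/Q'(-1) = (1)/(-1 - I) = -1/2 + I/2

Sum of residues inside C: 2 - I
∮_C f(z) dz = 2πi · (2 - I) = pi*(2 + 4*I)

Final answer: pi*(2 + 4*I)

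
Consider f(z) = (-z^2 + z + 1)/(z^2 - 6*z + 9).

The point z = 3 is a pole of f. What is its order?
2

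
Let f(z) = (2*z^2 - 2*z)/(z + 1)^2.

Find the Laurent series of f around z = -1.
Put w = z - (-1), i.e. z = w - 1. The denominator is w^2, so it suffices to rewrite the numerator in powers of w.

P(z) = 2*z^2 - 2*z
P(w - 1) = 4 - 6*w + 2*w^2

Dividing each term by w^2:
  f = 4/w^2 - 6/w + 2

Substituting back w = z + 1:
  f(z) = 4/(z + 1)^2 - 6/(z + 1) + 2

The series is finite because the numerator is a polynomial; the negative powers form the principal part, and the coefficient of 1/(z + 1) gives Res(f, -1) = -6.

Final answer: 4/(z + 1)^2 - 6/(z + 1) + 2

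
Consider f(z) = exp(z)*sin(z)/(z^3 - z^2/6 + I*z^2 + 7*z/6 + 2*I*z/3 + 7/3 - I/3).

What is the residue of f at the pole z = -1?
Write f(z) = P(z)/Q(z) with P(z) = exp(z)*sin(z) and Q(z) = z^3 - z^2/6 + I*z^2 + 7*z/6 + 2*I*z/3 + 7/3 - I/3.
The denominator factors as Q(z) = (z + 1)*(z - 1/2 - I)*(z - 2/3 + 2*I), so z = -1 is a simple zero of Q and P is analytic there; z = -1 is therefore a simple pole and
  Res(f, z₀) = P(z₀)/Q'(z₀).

Q'(z) = 3*z^2 - z/3 + 2*I*z + 7/6 + 2*I/3, so Q'(-1) = 9/2 - 4*I/3.
P(-1) = -exp(-1)*sin(1).

Res(f, -1) = (-exp(-1)*sin(1))/(9/2 - 4*I/3) = (-162/793 - 48*I/793)*exp(-1)*sin(1)

Final answer: (-162/793 - 48*I/793)*exp(-1)*sin(1)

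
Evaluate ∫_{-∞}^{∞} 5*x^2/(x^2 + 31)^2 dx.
Let f(z) = 5*z^2/(z^2 + 31)^2. The denominator has no real zeros and deg Q - deg P = 2 ≥ 2, so the integral of f over the upper semicircle |z| = R tends to 0 as R → ∞. Closing the contour in the upper half-plane,
  ∫_{-∞}^{∞} f(x) dx = 2πi · Σ Res(f, z_k)  over the poles with Im z_k > 0.

Zeros of the denominator: z^2 + 31 = 0 gives z = ±sqrt(31)*I.
Upper half-plane: z = sqrt(31)*I (a pole of order 2).

Write f(z) = g(z)/(z - sqrt(31)*I)^2 with g(z) = 5*z^2/(z + sqrt(31)*I)^2. For a double pole, Res(f, z₀) = g'(z₀):
  g'(z) = 10*sqrt(31)*I*z/(z + sqrt(31)*I)^3
  Res(f, sqrt(31)*I) = g'(sqrt(31)*I) = -5*sqrt(31)*I/124

∫_{-∞}^{∞} f(x) dx = 2πi · (-5*sqrt(31)*I/124) = 5*sqrt(31)*pi/62

Final answer: 5*sqrt(31)*pi/62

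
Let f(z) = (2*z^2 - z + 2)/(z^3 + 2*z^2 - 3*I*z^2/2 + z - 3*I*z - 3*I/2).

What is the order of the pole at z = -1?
Factor the denominator:
  z^3 + 2*z^2 - 3*I*z^2/2 + z - 3*I*z - 3*I/2 = (z + 1)^2*(z - 3*I/2)

The numerator P(z) = 2*z^2 - z + 2 has P(-1) = 5 ≠ 0, so no factor of (z + 1) cancels.
Near z = -1 we can therefore write f(z) = g(z)/(z + 1)^2 with g analytic at -1 and g(-1) ≠ 0 (g is the numerator divided by the remaining denominator factors).

Hence z = -1 is a pole of order 2.

Final answer: 2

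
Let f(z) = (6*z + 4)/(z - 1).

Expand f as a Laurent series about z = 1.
10/(z - 1) + 6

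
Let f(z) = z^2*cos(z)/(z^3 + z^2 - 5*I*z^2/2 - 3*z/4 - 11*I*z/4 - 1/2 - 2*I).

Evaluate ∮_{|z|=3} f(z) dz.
By the residue theorem, ∮_C f(z) dz = 2πi · (sum of the residues of f at the poles inside |z| = 3).

The denominator factors as (z + 1 - I)*(z + 1/2 + I/2)*(z - 1/2 - 2*I), so the singularities of f are simple poles at z = -1 + I, z = -1/2 - I/2, z = 1/2 + 2*I.
  |-1 + I|² = 2 < 9 = 3², so this pole is inside the contour.
  |-1/2 - I/2|² = 1/2 < 9 = 3², so this pole is inside the contour.
  |1/2 + 2*I|² = 17/4 < 9 = 3², so this pole is inside the contour.

With P(z) = z^2*cos(z) and Q(z) = z^3 + z^2 - 5*I*z^2/2 - 3*z/4 - 11*I*z/4 - 1/2 - 2*I, each pole is simple, so Res(f, z₀) = P(z₀)/Q'(z₀) with Q'(z) = 3*z^2 + 2*z - 5*I*z - 3/4 - 11*I/4.
  Res(f, -1 + I) = P(-1 + I)/Q'(-1 + I) = (-2*I*cos(1 - I))/(9/4 - 7*I/4) = (28/65 - 36*I/65)*cos(1 - I)
  Res(f, -1/2 - I/2) = P(-1/2 - I/2)/Q'(-1/2 - I/2) = (I*cos(1/2 + I/2)/2)/(-17/4 + I/4) = (1/145 - 17*I/145)*cos(1/2 + I/2)
  Res(f, 1/2 + 2*I) = P(1/2 + 2*I)/Q'(1/2 + 2*I) = ((-15/4 + 2*I)*cos(1/2 + 2*I))/(-1 + 19*I/4) = (212/377 + 253*I/377)*cos(1/2 + 2*I)

Sum of residues inside C: (1/145 - 17*I/145)*cos(1/2 + I/2) + (28/65 - 36*I/65)*cos(1 - I) + (212/377 + 253*I/377)*cos(1/2 + 2*I)
∮_C f(z) dz = 2πi · ((1/145 - 17*I/145)*cos(1/2 + I/2) + (28/65 - 36*I/65)*cos(1 - I) + (212/377 + 253*I/377)*cos(1/2 + 2*I)) = pi*(34/145 + 2*I/145)*cos(1/2 + I/2) + pi*(72/65 + 56*I/65)*cos(1 - I) + pi*(-506/377 + 424*I/377)*cos(1/2 + 2*I)

Final answer: pi*(34/145 + 2*I/145)*cos(1/2 + I/2) + pi*(72/65 + 56*I/65)*cos(1 - I) + pi*(-506/377 + 424*I/377)*cos(1/2 + 2*I)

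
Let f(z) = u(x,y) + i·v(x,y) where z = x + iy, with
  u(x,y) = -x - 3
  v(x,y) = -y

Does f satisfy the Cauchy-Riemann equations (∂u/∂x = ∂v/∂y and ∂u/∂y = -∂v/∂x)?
∂u/∂x = -1
∂v/∂y = -1
∂u/∂y = 0
∂v/∂x = 0
∂u/∂x = ∂v/∂y and ∂u/∂y = -∂v/∂x hold identically; f is analytic.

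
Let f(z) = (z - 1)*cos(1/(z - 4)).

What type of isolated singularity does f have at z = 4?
Let u = z - 4. Then
  cos(1/u) = Σ_{k≥0} (-1)^k (1)^(2k)/((2k)!·u^(2k)) = 1 - 1/(2*u^2) + 1/(24*u^4) + ...
which has infinitely many negative powers of u, so cos(1/(z - 4)) has an essential singularity at z = 4.
The extra factor z - 1 is a nonzero polynomial; if the product had at most a pole at z = 4, dividing by that polynomial would leave cos(1/(z - 4)) with at most a pole too — contradiction. (Equivalently, the product's Laurent series still has infinitely many negative powers.)
So the singularity is essential.

Final answer: essential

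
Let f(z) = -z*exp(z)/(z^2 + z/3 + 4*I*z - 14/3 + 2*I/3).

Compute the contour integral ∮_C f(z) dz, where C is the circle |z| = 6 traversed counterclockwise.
By the residue theorem, ∮_C f(z) dz = 2πi · (sum of the residues of f at the poles inside |z| = 6).

The denominator factors as (z + 1 + 2*I)*(z - 2/3 + 2*I), so the singularities of f are simple poles at z = -1 - 2*I, z = 2/3 - 2*I.
  |-1 - 2*I|² = 5 < 36 = 6², so this pole is inside the contour.
  |2/3 - 2*I|² = 40/9 < 36 = 6², so this pole is inside the contour.

With P(z) = -z*exp(z) and Q(z) = z^2 + z/3 + 4*I*z - 14/3 + 2*I/3, each pole is simple, so Res(f, z₀) = P(z₀)/Q'(z₀) with Q'(z) = 2*z + 1/3 + 4*I.
  Res(f, -1 - 2*I) = P(-1 - 2*I)/Q'(-1 - 2*I) = ((1 + 2*I)*exp(-1 - 2*I))/(-5/3) = (-3/5 - 6*I/5)*exp(-1 - 2*I)
  Res(f, 2/3 - 2*I) = P(2/3 - 2*I)/Q'(2/3 - 2*I) = ((-2/3 + 2*I)*exp(2/3 - 2*I))/(5/3) = (-2/5 + 6*I/5)*exp(2/3 - 2*I)

Sum of residues inside C: (-2/5 + 6*I/5)*exp(2/3 - 2*I) + (-3/5 - 6*I/5)*exp(-1 - 2*I)
∮_C f(z) dz = 2πi · ((-2/5 + 6*I/5)*exp(2/3 - 2*I) + (-3/5 - 6*I/5)*exp(-1 - 2*I)) = pi*(12/5 - 6*I/5)*exp(-1 - 2*I) + pi*(-12/5 - 4*I/5)*exp(2/3 - 2*I)

Final answer: pi*(12/5 - 6*I/5)*exp(-1 - 2*I) + pi*(-12/5 - 4*I/5)*exp(2/3 - 2*I)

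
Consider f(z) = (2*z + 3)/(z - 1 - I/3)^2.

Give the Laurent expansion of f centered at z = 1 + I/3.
Put w = z - (1 + I/3), i.e. z = w + 1 + I/3. The denominator is w^2, so it suffices to rewrite the numerator in powers of w.

P(z) = 2*z + 3
P(w + 1 + I/3) = 5 + 2*I/3 + 2*w

Dividing each term by w^2:
  f = (5 + 2*I/3)/w^2 + 2/w

Substituting back w = z - 1 - I/3:
  f(z) = (5 + 2*I/3)/(z - 1 - I/3)^2 + 2/(z - 1 - I/3)

The series is finite because the numerator is a polynomial; the negative powers form the principal part, and the coefficient of 1/(z - 1 - I/3) gives Res(f, 1 + I/3) = 2.

Final answer: (5 + 2*I/3)/(z - 1 - I/3)^2 + 2/(z - 1 - I/3)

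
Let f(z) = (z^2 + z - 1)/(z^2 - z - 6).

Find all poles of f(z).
{-2, 3}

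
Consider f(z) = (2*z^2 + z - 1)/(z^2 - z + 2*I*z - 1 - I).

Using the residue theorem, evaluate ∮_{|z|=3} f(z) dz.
By the residue theorem, ∮_C f(z) dz = 2πi · (sum of the residues of f at the poles inside |z| = 3).

The denominator factors as (z + I)*(z - 1 + I), so the singularities of f are simple poles at z = -I, z = 1 - I.
  |-I|² = 1 < 9 = 3², so this pole is inside the contour.
  |1 - I|² = 2 < 9 = 3², so this pole is inside the contour.

With P(z) = 2*z^2 + z - 1 and Q(z) = z^2 - z + 2*I*z - 1 - I, each pole is simple, so Res(f, z₀) = P(z₀)/Q'(z₀) with Q'(z) = 2*z - 1 + 2*I.
  Res(f, -I) = P(-I)/Q'(-I) = (-3 - I)/(-1) = 3 + I
  Res(f, 1 - I) = P(1 - I)/Q'(1 - I) = (-5*I)/(1) = -5*I

Sum of residues inside C: 3 - 4*I
∮_C f(z) dz = 2πi · (3 - 4*I) = pi*(8 + 6*I)

Final answer: pi*(8 + 6*I)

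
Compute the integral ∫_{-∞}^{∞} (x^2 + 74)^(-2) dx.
Let f(z) = (z^2 + 74)^(-2). The denominator has no real zeros and deg Q - deg P = 4 ≥ 2, so the integral of f over the upper semicircle |z| = R tends to 0 as R → ∞. Closing the contour in the upper half-plane,
  ∫_{-∞}^{∞} f(x) dx = 2πi · Σ Res(f, z_k)  over the poles with Im z_k > 0.

Zeros of the denominator: z^2 + 74 = 0 gives z = ±sqrt(74)*I.
Upper half-plane: z = sqrt(74)*I (a pole of order 2).

Write f(z) = g(z)/(z - sqrt(74)*I)^2 with g(z) = (z + sqrt(74)*I)^(-2). For a double pole, Res(f, z₀) = g'(z₀):
  g'(z) = -2/(z + sqrt(74)*I)^3
  Res(f, sqrt(74)*I) = g'(sqrt(74)*I) = -sqrt(74)*I/21904

∫_{-∞}^{∞} f(x) dx = 2πi · (-sqrt(74)*I/21904) = sqrt(74)*pi/10952

Final answer: sqrt(74)*pi/10952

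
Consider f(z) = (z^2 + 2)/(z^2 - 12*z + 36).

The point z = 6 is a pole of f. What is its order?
2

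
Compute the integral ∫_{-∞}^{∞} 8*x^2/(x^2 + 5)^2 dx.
4*sqrt(5)*pi/5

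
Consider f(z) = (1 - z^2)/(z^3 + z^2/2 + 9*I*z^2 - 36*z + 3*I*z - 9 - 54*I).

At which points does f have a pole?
{-3 - 3*I, -1/2 - 3*I, 3 - 3*I}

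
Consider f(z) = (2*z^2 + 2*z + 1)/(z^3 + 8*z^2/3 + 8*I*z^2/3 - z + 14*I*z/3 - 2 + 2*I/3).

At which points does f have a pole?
The singularities of f are the zeros of the denominator. Factoring,
  z^3 + 8*z^2/3 + 8*I*z^2/3 - z + 14*I*z/3 - 2 + 2*I/3 = (z + I)*(z + 2 + I)*(z + 2/3 + 2*I/3)
so the candidates are z = -I, z = -2 - I, z = -2/3 - 2*I/3.

Check the numerator P(z) = 2*z^2 + 2*z + 1 at each one:
  P(-I) = -1 - 2*I ≠ 0, so z = -I is a (simple) pole.
  P(-2 - I) = 3 + 6*I ≠ 0, so z = -2 - I is a (simple) pole.
  P(-2/3 - 2*I/3) = -1/3 + 4*I/9 ≠ 0, so z = -2/3 - 2*I/3 is a (simple) pole.

Poles of f: {-2 - I, -2/3 - 2*I/3, -I}

Final answer: {-2 - I, -2/3 - 2*I/3, -I}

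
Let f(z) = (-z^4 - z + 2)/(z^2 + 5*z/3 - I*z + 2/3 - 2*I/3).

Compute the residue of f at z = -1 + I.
Write f(z) = P(z)/Q(z) with P(z) = -z^4 - z + 2 and Q(z) = z^2 + 5*z/3 - I*z + 2/3 - 2*I/3.
The denominator factors as Q(z) = (z + 1 - I)*(z + 2/3), so z = -1 + I is a simple zero of Q and P is analytic there; z = -1 + I is therefore a simple pole and
  Res(f, z₀) = P(z₀)/Q'(z₀).

Q'(z) = 2*z + 5/3 - I, so Q'(-1 + I) = -1/3 + I.
P(-1 + I) = 7 - I.

Res(f, -1 + I) = (7 - I)/(-1/3 + I) = -3 - 6*I

Final answer: -3 - 6*I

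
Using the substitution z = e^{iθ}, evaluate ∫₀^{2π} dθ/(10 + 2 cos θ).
Let J = ∫₀^{2π} dθ/(10 + 2 cos θ).
Put z = e^{iθ}: then cos θ = (z + 1/z)/2, dθ = dz/(iz), and z runs once counterclockwise around |z| = 1:
  J = ∮_{|z|=1} 1/(10 + 2*(z + 1/z)/2) · dz/(iz) = (2/i) ∮_{|z|=1} dz/(2*z^2 + 20*z + 2).
The roots of 2*z^2 + 20*z + 2 are z = (-10 ± sqrt(10^2 - 2^2))/2, with sqrt(96) = 4*sqrt(6); their product is 1, so only z₊ = -5 + 2*sqrt(6) lies inside the unit circle (z₋ = -5 - 2*sqrt(6) lies outside).
z₊ is a simple zero of q(z) = 2*z^2 + 20*z + 2, so Res(1/q, z₊) = 1/q'(z₊) with q'(z) = 4*z + 20; and q'(z₊) = 2*(z₊ - z₋) = 8*sqrt(6).
Therefore J = (2/i) · 2πi · 1/(8*sqrt(6)) = 2*pi/(4*sqrt(6)) = sqrt(6)*pi/12

Final answer: sqrt(6)*pi/12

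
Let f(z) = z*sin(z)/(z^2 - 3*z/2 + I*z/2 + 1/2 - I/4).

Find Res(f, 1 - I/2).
(3/2 + I/2)*sin(1 - I/2)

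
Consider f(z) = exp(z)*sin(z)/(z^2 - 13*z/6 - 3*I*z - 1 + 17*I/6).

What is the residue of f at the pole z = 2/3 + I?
Write f(z) = P(z)/Q(z) with P(z) = exp(z)*sin(z) and Q(z) = z^2 - 13*z/6 - 3*I*z - 1 + 17*I/6.
The denominator factors as Q(z) = (z - 2/3 - I)*(z - 3/2 - 2*I), so z = 2/3 + I is a simple zero of Q and P is analytic there; z = 2/3 + I is therefore a simple pole and
  Res(f, z₀) = P(z₀)/Q'(z₀).

Q'(z) = 2*z - 13/6 - 3*I, so Q'(2/3 + I) = -5/6 - I.
P(2/3 + I) = exp(2/3 + I)*sin(2/3 + I).

Res(f, 2/3 + I) = (exp(2/3 + I)*sin(2/3 + I))/(-5/6 - I) = (-30/61 + 36*I/61)*exp(2/3 + I)*sin(2/3 + I)

Final answer: (-30/61 + 36*I/61)*exp(2/3 + I)*sin(2/3 + I)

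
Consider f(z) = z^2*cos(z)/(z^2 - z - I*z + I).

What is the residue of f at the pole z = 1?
Write f(z) = P(z)/Q(z) with P(z) = z^2*cos(z) and Q(z) = z^2 - z - I*z + I.
The denominator factors as Q(z) = (z - 1)*(z - I), so z = 1 is a simple zero of Q and P is analytic there; z = 1 is therefore a simple pole and
  Res(f, z₀) = P(z₀)/Q'(z₀).

Q'(z) = 2*z - 1 - I, so Q'(1) = 1 - I.
P(1) = cos(1).

Res(f, 1) = (cos(1))/(1 - I) = (1/2 + I/2)*cos(1)

Final answer: (1/2 + I/2)*cos(1)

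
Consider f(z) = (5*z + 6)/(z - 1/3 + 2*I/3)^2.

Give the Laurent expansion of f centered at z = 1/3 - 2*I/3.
Put w = z - (1/3 - 2*I/3), i.e. z = w + 1/3 - 2*I/3. The denominator is w^2, so it suffices to rewrite the numerator in powers of w.

P(z) = 5*z + 6
P(w + 1/3 - 2*I/3) = 23/3 - 10*I/3 + 5*w

Dividing each term by w^2:
  f = (23/3 - 10*I/3)/w^2 + 5/w

Substituting back w = z - 1/3 + 2*I/3:
  f(z) = (23/3 - 10*I/3)/(z - 1/3 + 2*I/3)^2 + 5/(z - 1/3 + 2*I/3)

The series is finite because the numerator is a polynomial; the negative powers form the principal part, and the coefficient of 1/(z - 1/3 + 2*I/3) gives Res(f, 1/3 - 2*I/3) = 5.

Final answer: (23/3 - 10*I/3)/(z - 1/3 + 2*I/3)^2 + 5/(z - 1/3 + 2*I/3)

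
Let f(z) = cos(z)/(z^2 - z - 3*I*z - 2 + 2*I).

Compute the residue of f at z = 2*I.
Write f(z) = P(z)/Q(z) with P(z) = cos(z) and Q(z) = z^2 - z - 3*I*z - 2 + 2*I.
The denominator factors as Q(z) = (z - 2*I)*(z - 1 - I), so z = 2*I is a simple zero of Q and P is analytic there; z = 2*I is therefore a simple pole and
  Res(f, z₀) = P(z₀)/Q'(z₀).

Q'(z) = 2*z - 1 - 3*I, so Q'(2*I) = -1 + I.
P(2*I) = cosh(2).

Res(f, 2*I) = (cosh(2))/(-1 + I) = (-1/2 - I/2)*cosh(2)

Final answer: (-1/2 - I/2)*cosh(2)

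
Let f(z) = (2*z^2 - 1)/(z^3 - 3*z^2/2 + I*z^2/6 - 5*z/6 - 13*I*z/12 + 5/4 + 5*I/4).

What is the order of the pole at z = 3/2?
Factor the denominator:
  z^3 - 3*z^2/2 + I*z^2/6 - 5*z/6 - 13*I*z/12 + 5/4 + 5*I/4 = (z - 3/2)*(z - 1 - I/3)*(z + 1 + I/2)

The numerator P(z) = 2*z^2 - 1 has P(3/2) = 7/2 ≠ 0, so no factor of (z - 3/2) cancels.
Near z = 3/2 we can therefore write f(z) = g(z)/(z - 3/2) with g analytic at 3/2 and g(3/2) ≠ 0 (g is the numerator divided by the remaining denominator factors).

Hence z = 3/2 is a pole of order 1.

Final answer: 1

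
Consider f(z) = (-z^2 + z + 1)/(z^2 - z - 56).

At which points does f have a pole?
{-7, 8}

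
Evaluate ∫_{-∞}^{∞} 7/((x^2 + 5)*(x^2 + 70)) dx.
Let f(z) = 7/((z^2 + 5)*(z^2 + 70)). The denominator has no real zeros and deg Q - deg P = 4 ≥ 2, so the integral of f over the upper semicircle |z| = R tends to 0 as R → ∞. Closing the contour in the upper half-plane,
  ∫_{-∞}^{∞} f(x) dx = 2πi · Σ Res(f, z_k)  over the poles with Im z_k > 0.

Zeros of the denominator: z^2 + 70 = 0 gives z = ±sqrt(70)*I; z^2 + 5 = 0 gives z = ±sqrt(5)*I.
Upper half-plane: z = sqrt(5)*I, z = sqrt(70)*I (simple).

Each pole is a simple zero of Q(z) = z^4 + 75*z^2 + 350, so Res(f, z₀) = P(z₀)/Q'(z₀) with P(z) = 7, Q'(z) = 4*z^3 + 150*z:
  Res(f, sqrt(5)*I) = (7)/(130*sqrt(5)*I) = -7*sqrt(5)*I/650
  Res(f, sqrt(70)*I) = (7)/(-130*sqrt(70)*I) = sqrt(70)*I/1300

Sum of residues: I*(-14*sqrt(5) + sqrt(70))/1300
∫_{-∞}^{∞} f(x) dx = 2πi · (I*(-14*sqrt(5) + sqrt(70))/1300) = pi*(-sqrt(70) + 14*sqrt(5))/650

Final answer: pi*(-sqrt(70) + 14*sqrt(5))/650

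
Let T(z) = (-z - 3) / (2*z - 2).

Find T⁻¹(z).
Set w = T(z) = (-z - 3) / (2*z - 2) and solve for z:
  w*(2*z - 2) = -z - 3
  -2*w + z*(2*w + 1) + 3 = 0
  z*(2*w + 1) = 2*w - 3
  z = (3 - 2*w)/(-2*w - 1)
Renaming the variable, T⁻¹(z) = (-2*z + 3)/(-2*z - 1) = (2*z - 3)/(2*z + 1).
(Check: ad - bc = 8 ≠ 0, so T is invertible.)

Final answer: (2*z - 3)/(2*z + 1)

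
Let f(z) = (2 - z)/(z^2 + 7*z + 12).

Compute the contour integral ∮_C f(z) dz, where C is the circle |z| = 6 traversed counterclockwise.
By the residue theorem, ∮_C f(z) dz = 2πi · (sum of the residues of f at the poles inside |z| = 6).

The denominator factors as (z + 3)*(z + 4), so the singularities of f are simple poles at z = -3, z = -4.
  |-3|² = 9 < 36 = 6², so this pole is inside the contour.
  |-4|² = 16 < 36 = 6², so this pole is inside the contour.

With P(z) = 2 - z and Q(z) = z^2 + 7*z + 12, each pole is simple, so Res(f, z₀) = P(z₀)/Q'(z₀) with Q'(z) = 2*z + 7.
  Res(f, -3) = P(-3)/Q'(-3) = (5)/(1) = 5
  Res(f, -4) = P(-4)/Q'(-4) = (6)/(-1) = -6

Sum of residues inside C: -1
∮_C f(z) dz = 2πi · (-1) = -2*I*pi

Final answer: -2*I*pi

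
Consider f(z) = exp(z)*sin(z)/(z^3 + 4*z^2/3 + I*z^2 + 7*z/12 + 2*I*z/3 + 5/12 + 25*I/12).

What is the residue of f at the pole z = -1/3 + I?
Write f(z) = P(z)/Q(z) with P(z) = exp(z)*sin(z) and Q(z) = z^3 + 4*z^2/3 + I*z^2 + 7*z/12 + 2*I*z/3 + 5/12 + 25*I/12.
The denominator factors as Q(z) = (z + 1/3 - I)*(z - 1/2 + I)*(z + 3/2 + I), so z = -1/3 + I is a simple zero of Q and P is analytic there; z = -1/3 + I is therefore a simple pole and
  Res(f, z₀) = P(z₀)/Q'(z₀).

Q'(z) = 3*z^2 + 8*z/3 + 2*I*z + 7/12 + 2*I/3, so Q'(-1/3 + I) = -179/36 + 2*I/3.
P(-1/3 + I) = -exp(-1/3 + I)*sin(1/3 - I).

Res(f, -1/3 + I) = (-exp(-1/3 + I)*sin(1/3 - I))/(-179/36 + 2*I/3) = (6444/32617 + 864*I/32617)*exp(-1/3 + I)*sin(1/3 - I)

Final answer: (6444/32617 + 864*I/32617)*exp(-1/3 + I)*sin(1/3 - I)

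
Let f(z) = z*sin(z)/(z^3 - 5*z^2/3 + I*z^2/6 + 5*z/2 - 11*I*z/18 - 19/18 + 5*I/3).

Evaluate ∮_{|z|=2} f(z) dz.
By the residue theorem, ∮_C f(z) dz = 2πi · (sum of the residues of f at the poles inside |z| = 2).

The denominator factors as (z - 2/3 - 3*I/2)*(z - 1 + 2*I/3)*(z + I), so the singularities of f are simple poles at z = 2/3 + 3*I/2, z = 1 - 2*I/3, z = -I.
  |2/3 + 3*I/2|² = 97/36 < 4 = 2², so this pole is inside the contour.
  |1 - 2*I/3|² = 13/9 < 4 = 2², so this pole is inside the contour.
  |-I|² = 1 < 4 = 2², so this pole is inside the contour.

With P(z) = z*sin(z) and Q(z) = z^3 - 5*z^2/3 + I*z^2/6 + 5*z/2 - 11*I*z/18 - 19/18 + 5*I/3, each pole is simple, so Res(f, z₀) = P(z₀)/Q'(z₀) with Q'(z) = 3*z^2 - 10*z/3 + I*z/3 + 5/2 - 11*I/18.
  Res(f, 2/3 + 3*I/2) = P(2/3 + 3*I/2)/Q'(2/3 + 3*I/2) = ((2/3 + 3*I/2)*sin(2/3 + 3*I/2))/(-203/36 + 11*I/18) = (-3684/41693 - 11490*I/41693)*sin(2/3 + 3*I/2)
  Res(f, 1 - 2*I/3) = P(1 - 2*I/3)/Q'(1 - 2*I/3) = ((1 - 2*I/3)*sin(1 - 2*I/3))/(19/18 - 37*I/18) = (393/865 + 219*I/865)*sin(1 - 2*I/3)
  Res(f, -I) = P(-I)/Q'(-I) = (-sinh(1))/(-1/6 + 49*I/18) = (27/1205 + 441*I/1205)*sinh(1)

Sum of residues inside C: (-3684/41693 - 11490*I/41693)*sin(2/3 + 3*I/2) + (393/865 + 219*I/865)*sin(1 - 2*I/3) + (27/1205 + 441*I/1205)*sinh(1)
∮_C f(z) dz = 2πi · ((-3684/41693 - 11490*I/41693)*sin(2/3 + 3*I/2) + (393/865 + 219*I/865)*sin(1 - 2*I/3) + (27/1205 + 441*I/1205)*sinh(1)) = pi*(-882/1205 + 54*I/1205)*sinh(1) + pi*(22980/41693 - 7368*I/41693)*sin(2/3 + 3*I/2) + pi*(-438/865 + 786*I/865)*sin(1 - 2*I/3)

Final answer: pi*(-882/1205 + 54*I/1205)*sinh(1) + pi*(22980/41693 - 7368*I/41693)*sin(2/3 + 3*I/2) + pi*(-438/865 + 786*I/865)*sin(1 - 2*I/3)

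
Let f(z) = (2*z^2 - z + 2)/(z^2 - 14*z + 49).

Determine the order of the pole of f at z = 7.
Factor the denominator:
  z^2 - 14*z + 49 = (z - 7)^2

The numerator P(z) = 2*z^2 - z + 2 has P(7) = 93 ≠ 0, so no factor of (z - 7) cancels.
Near z = 7 we can therefore write f(z) = g(z)/(z - 7)^2 with g analytic at 7 and g(7) ≠ 0 (g is just the numerator).

Hence z = 7 is a pole of order 2.

Final answer: 2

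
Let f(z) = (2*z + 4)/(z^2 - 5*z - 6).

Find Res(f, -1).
Write f(z) = P(z)/Q(z) with P(z) = 2*z + 4 and Q(z) = z^2 - 5*z - 6.
The denominator factors as Q(z) = (z + 1)*(z - 6), so z = -1 is a simple zero of Q and P is analytic there; z = -1 is therefore a simple pole and
  Res(f, z₀) = P(z₀)/Q'(z₀).

Q'(z) = 2*z - 5, so Q'(-1) = -7.
P(-1) = 2.

Res(f, -1) = (2)/(-7) = -2/7

Final answer: -2/7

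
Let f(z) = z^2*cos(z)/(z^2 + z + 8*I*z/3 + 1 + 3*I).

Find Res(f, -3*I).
(-81/109 - 270*I/109)*cosh(3)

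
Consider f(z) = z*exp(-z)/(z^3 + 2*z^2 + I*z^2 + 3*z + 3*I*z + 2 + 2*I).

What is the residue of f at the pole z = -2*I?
(1/5 + I/5)*exp(2*I)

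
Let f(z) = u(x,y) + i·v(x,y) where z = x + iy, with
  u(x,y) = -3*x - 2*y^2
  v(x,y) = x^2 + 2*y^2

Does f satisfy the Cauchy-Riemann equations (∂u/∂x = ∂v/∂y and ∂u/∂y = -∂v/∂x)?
∂u/∂x = -3
∂v/∂y = 4*y
∂u/∂y = -4*y
∂v/∂x = 2*x
∂u/∂x ≠ ∂v/∂y and ∂u/∂y ≠ -∂v/∂x; the Cauchy-Riemann equations are not satisfied, so f is not analytic.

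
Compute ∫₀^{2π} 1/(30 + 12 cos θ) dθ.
Let J = ∫₀^{2π} dθ/(30 + 12 cos θ).
Put z = e^{iθ}: then cos θ = (z + 1/z)/2, dθ = dz/(iz), and z runs once counterclockwise around |z| = 1:
  J = ∮_{|z|=1} 1/(30 + 12*(z + 1/z)/2) · dz/(iz) = (2/i) ∮_{|z|=1} dz/(12*z^2 + 60*z + 12).
The roots of 12*z^2 + 60*z + 12 are z = (-30 ± sqrt(30^2 - 12^2))/12, with sqrt(756) = 6*sqrt(21); their product is 1, so only z₊ = -5/2 + sqrt(21)/2 lies inside the unit circle (z₋ = -5/2 - sqrt(21)/2 lies outside).
z₊ is a simple zero of q(z) = 12*z^2 + 60*z + 12, so Res(1/q, z₊) = 1/q'(z₊) with q'(z) = 24*z + 60; and q'(z₊) = 12*(z₊ - z₋) = 12*sqrt(21).
Therefore J = (2/i) · 2πi · 1/(12*sqrt(21)) = 2*pi/(6*sqrt(21)) = sqrt(21)*pi/63

Final answer: sqrt(21)*pi/63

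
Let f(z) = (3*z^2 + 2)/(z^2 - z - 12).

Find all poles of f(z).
The singularities of f are the zeros of the denominator. Factoring,
  z^2 - z - 12 = (z + 3)*(z - 4)
so the candidates are z = -3, z = 4.

Check the numerator P(z) = 3*z^2 + 2 at each one:
  P(-3) = 29 ≠ 0, so z = -3 is a (simple) pole.
  P(4) = 50 ≠ 0, so z = 4 is a (simple) pole.

Poles of f: {-3, 4}

Final answer: {-3, 4}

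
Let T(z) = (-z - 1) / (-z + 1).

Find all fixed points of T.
T(z) = z means -z - 1 = z*(-z + 1), i.e.
  -z^2 + 2*z + 1 = 0.
Discriminant: (2)^2 - 4*(-1)*(1) = 8, so the roots are real.
  z = (-2 ± sqrt(8))/(2*(-1))
Fixed points: {1 - sqrt(2), 1 + sqrt(2)}

Final answer: {1 - sqrt(2), 1 + sqrt(2)}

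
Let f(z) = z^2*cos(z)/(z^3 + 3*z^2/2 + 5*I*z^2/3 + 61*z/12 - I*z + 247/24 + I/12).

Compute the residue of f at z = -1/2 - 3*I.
Write f(z) = P(z)/Q(z) with P(z) = z^2*cos(z) and Q(z) = z^3 + 3*z^2/2 + 5*I*z^2/3 + 61*z/12 - I*z + 247/24 + I/12.
The denominator factors as Q(z) = (z + 3/2 + 2*I/3)*(z - 1/2 - 2*I)*(z + 1/2 + 3*I), so z = -1/2 - 3*I is a simple zero of Q and P is analytic there; z = -1/2 - 3*I is therefore a simple pole and
  Res(f, z₀) = P(z₀)/Q'(z₀).

Q'(z) = 3*z^2 + 3*z + 10*I*z/3 + 61/12 - I, so Q'(-1/2 - 3*I) = -38/3 - 8*I/3.
P(-1/2 - 3*I) = (-35/4 + 3*I)*cos(1/2 + 3*I).

Res(f, -1/2 - 3*I) = ((-35/4 + 3*I)*cos(1/2 + 3*I))/(-38/3 - 8*I/3) = (1851/3016 - 138*I/377)*cos(1/2 + 3*I)

Final answer: (1851/3016 - 138*I/377)*cos(1/2 + 3*I)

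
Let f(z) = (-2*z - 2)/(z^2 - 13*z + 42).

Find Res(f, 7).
Write f(z) = P(z)/Q(z) with P(z) = -2*z - 2 and Q(z) = z^2 - 13*z + 42.
The denominator factors as Q(z) = (z - 6)*(z - 7), so z = 7 is a simple zero of Q and P is analytic there; z = 7 is therefore a simple pole and
  Res(f, z₀) = P(z₀)/Q'(z₀).

Q'(z) = 2*z - 13, so Q'(7) = 1.
P(7) = -16.

Res(f, 7) = (-16)/(1) = -16

Final answer: -16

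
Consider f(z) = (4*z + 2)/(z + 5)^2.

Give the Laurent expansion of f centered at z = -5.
Put w = z - (-5), i.e. z = w - 5. The denominator is w^2, so it suffices to rewrite the numerator in powers of w.

P(z) = 4*z + 2
P(w - 5) = -18 + 4*w

Dividing each term by w^2:
  f = -18/w^2 + 4/w

Substituting back w = z + 5:
  f(z) = -18/(z + 5)^2 + 4/(z + 5)

The series is finite because the numerator is a polynomial; the negative powers form the principal part, and the coefficient of 1/(z + 5) gives Res(f, -5) = 4.

Final answer: -18/(z + 5)^2 + 4/(z + 5)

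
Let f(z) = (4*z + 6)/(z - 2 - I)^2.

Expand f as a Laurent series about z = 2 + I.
Put w = z - (2 + I), i.e. z = w + 2 + I. The denominator is w^2, so it suffices to rewrite the numerator in powers of w.

P(z) = 4*z + 6
P(w + 2 + I) = 14 + 4*I + 4*w

Dividing each term by w^2:
  f = (14 + 4*I)/w^2 + 4/w

Substituting back w = z - 2 - I:
  f(z) = (14 + 4*I)/(z - 2 - I)^2 + 4/(z - 2 - I)

The series is finite because the numerator is a polynomial; the negative powers form the principal part, and the coefficient of 1/(z - 2 - I) gives Res(f, 2 + I) = 4.

Final answer: (14 + 4*I)/(z - 2 - I)^2 + 4/(z - 2 - I)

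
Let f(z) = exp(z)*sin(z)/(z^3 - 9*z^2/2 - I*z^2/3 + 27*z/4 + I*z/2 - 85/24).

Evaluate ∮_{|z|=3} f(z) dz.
By the residue theorem, ∮_C f(z) dz = 2πi · (sum of the residues of f at the poles inside |z| = 3).

The denominator factors as (z - 2 - I/2)*(z - 3/2 - I/3)*(z - 1 + I/2), so the singularities of f are simple poles at z = 2 + I/2, z = 3/2 + I/3, z = 1 - I/2.
  |2 + I/2|² = 17/4 < 9 = 3², so this pole is inside the contour.
  |3/2 + I/3|² = 85/36 < 9 = 3², so this pole is inside the contour.
  |1 - I/2|² = 5/4 < 9 = 3², so this pole is inside the contour.

With P(z) = exp(z)*sin(z) and Q(z) = z^3 - 9*z^2/2 - I*z^2/3 + 27*z/4 + I*z/2 - 85/24, each pole is simple, so Res(f, z₀) = P(z₀)/Q'(z₀) with Q'(z) = 3*z^2 - 9*z - 2*I*z/3 + 27/4 + I/2.
  Res(f, 2 + I/2) = P(2 + I/2)/Q'(2 + I/2) = (exp(2 + I/2)*sin(2 + I/2))/(1/3 + 2*I/3) = (3/5 - 6*I/5)*exp(2 + I/2)*sin(2 + I/2)
  Res(f, 3/2 + I/3) = P(3/2 + I/3)/Q'(3/2 + I/3) = (exp(3/2 + I/3)*sin(3/2 + I/3))/(-1/9 - I/2) = (-36/85 + 162*I/85)*exp(3/2 + I/3)*sin(3/2 + I/3)
  Res(f, 1 - I/2) = P(1 - I/2)/Q'(1 - I/2) = (exp(1 - I/2)*sin(1 - I/2))/(-1/3 + 4*I/3) = (-3/17 - 12*I/17)*exp(1 - I/2)*sin(1 - I/2)

Sum of residues inside C: (3/5 - 6*I/5)*exp(2 + I/2)*sin(2 + I/2) + (-3/17 - 12*I/17)*exp(1 - I/2)*sin(1 - I/2) + (-36/85 + 162*I/85)*exp(3/2 + I/3)*sin(3/2 + I/3)
∮_C f(z) dz = 2πi · ((3/5 - 6*I/5)*exp(2 + I/2)*sin(2 + I/2) + (-3/17 - 12*I/17)*exp(1 - I/2)*sin(1 - I/2) + (-36/85 + 162*I/85)*exp(3/2 + I/3)*sin(3/2 + I/3)) = pi*(-324/85 - 72*I/85)*exp(3/2 + I/3)*sin(3/2 + I/3) + pi*(24/17 - 6*I/17)*exp(1 - I/2)*sin(1 - I/2) + pi*(12/5 + 6*I/5)*exp(2 + I/2)*sin(2 + I/2)

Final answer: pi*(-324/85 - 72*I/85)*exp(3/2 + I/3)*sin(3/2 + I/3) + pi*(24/17 - 6*I/17)*exp(1 - I/2)*sin(1 - I/2) + pi*(12/5 + 6*I/5)*exp(2 + I/2)*sin(2 + I/2)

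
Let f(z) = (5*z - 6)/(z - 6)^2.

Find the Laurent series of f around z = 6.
Put w = z - (6), i.e. z = w + 6. The denominator is w^2, so it suffices to rewrite the numerator in powers of w.

P(z) = 5*z - 6
P(w + 6) = 24 + 5*w

Dividing each term by w^2:
  f = 24/w^2 + 5/w

Substituting back w = z - 6:
  f(z) = 24/(z - 6)^2 + 5/(z - 6)

The series is finite because the numerator is a polynomial; the negative powers form the principal part, and the coefficient of 1/(z - 6) gives Res(f, 6) = 5.

Final answer: 24/(z - 6)^2 + 5/(z - 6)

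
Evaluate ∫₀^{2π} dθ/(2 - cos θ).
2*sqrt(3)*pi/3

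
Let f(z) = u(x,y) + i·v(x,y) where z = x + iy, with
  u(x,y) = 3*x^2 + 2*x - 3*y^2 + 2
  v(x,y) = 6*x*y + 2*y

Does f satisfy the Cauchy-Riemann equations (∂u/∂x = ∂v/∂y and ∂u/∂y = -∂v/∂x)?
∂u/∂x = 6*x + 2
∂v/∂y = 6*x + 2
∂u/∂y = -6*y
∂v/∂x = 6*y
∂u/∂x = ∂v/∂y and ∂u/∂y = -∂v/∂x hold identically; f is analytic.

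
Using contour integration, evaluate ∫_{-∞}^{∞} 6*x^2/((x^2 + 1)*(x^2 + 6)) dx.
Let f(z) = 6*z^2/((z^2 + 1)*(z^2 + 6)). The denominator has no real zeros and deg Q - deg P = 2 ≥ 2, so the integral of f over the upper semicircle |z| = R tends to 0 as R → ∞. Closing the contour in the upper half-plane,
  ∫_{-∞}^{∞} f(x) dx = 2πi · Σ Res(f, z_k)  over the poles with Im z_k > 0.

Zeros of the denominator: z^2 + 1 = 0 gives z = ±I; z^2 + 6 = 0 gives z = ±sqrt(6)*I.
Upper half-plane: z = I, z = sqrt(6)*I (simple).

Each pole is a simple zero of Q(z) = z^4 + 7*z^2 + 6, so Res(f, z₀) = P(z₀)/Q'(z₀) with P(z) = 6*z^2, Q'(z) = 4*z^3 + 14*z:
  Res(f, I) = (-6)/(10*I) = 3*I/5
  Res(f, sqrt(6)*I) = (-36)/(-10*sqrt(6)*I) = -3*sqrt(6)*I/5

Sum of residues: 3*I*(1 - sqrt(6))/5
∫_{-∞}^{∞} f(x) dx = 2πi · (3*I*(1 - sqrt(6))/5) = 6*pi*(-1 + sqrt(6))/5

Final answer: 6*pi*(-1 + sqrt(6))/5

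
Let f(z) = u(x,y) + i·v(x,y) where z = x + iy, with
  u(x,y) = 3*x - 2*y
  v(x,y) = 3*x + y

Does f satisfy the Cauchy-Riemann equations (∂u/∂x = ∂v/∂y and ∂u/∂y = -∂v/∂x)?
∂u/∂x = 3
∂v/∂y = 1
∂u/∂y = -2
∂v/∂x = 3
∂u/∂x ≠ ∂v/∂y and ∂u/∂y ≠ -∂v/∂x; the Cauchy-Riemann equations are not satisfied, so f is not analytic.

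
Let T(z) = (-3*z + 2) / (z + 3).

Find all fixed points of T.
T(z) = z means -3*z + 2 = z*(z + 3), i.e.
  z^2 + 6*z - 2 = 0.
Discriminant: (6)^2 - 4*(1)*(-2) = 44, so the roots are real.
  z = (-6 ± sqrt(44))/(2*(1))
Fixed points: {-sqrt(11) - 3, -3 + sqrt(11)}

Final answer: {-sqrt(11) - 3, -3 + sqrt(11)}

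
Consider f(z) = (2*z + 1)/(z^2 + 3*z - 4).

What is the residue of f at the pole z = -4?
7/5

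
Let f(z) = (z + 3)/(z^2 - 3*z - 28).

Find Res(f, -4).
Write f(z) = P(z)/Q(z) with P(z) = z + 3 and Q(z) = z^2 - 3*z - 28.
The denominator factors as Q(z) = (z - 7)*(z + 4), so z = -4 is a simple zero of Q and P is analytic there; z = -4 is therefore a simple pole and
  Res(f, z₀) = P(z₀)/Q'(z₀).

Q'(z) = 2*z - 3, so Q'(-4) = -11.
P(-4) = -1.

Res(f, -4) = (-1)/(-11) = 1/11

Final answer: 1/11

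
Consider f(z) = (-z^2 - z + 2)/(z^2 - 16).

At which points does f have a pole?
{-4, 4}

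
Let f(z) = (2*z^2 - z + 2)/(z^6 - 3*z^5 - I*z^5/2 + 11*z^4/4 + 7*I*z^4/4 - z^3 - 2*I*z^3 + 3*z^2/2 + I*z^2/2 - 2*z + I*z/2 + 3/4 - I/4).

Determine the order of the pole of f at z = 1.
4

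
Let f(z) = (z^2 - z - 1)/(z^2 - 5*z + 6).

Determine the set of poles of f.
{2, 3}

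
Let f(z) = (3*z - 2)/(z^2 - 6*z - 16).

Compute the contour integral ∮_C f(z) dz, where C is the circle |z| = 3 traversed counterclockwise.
8*I*pi/5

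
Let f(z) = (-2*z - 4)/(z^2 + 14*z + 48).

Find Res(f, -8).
-6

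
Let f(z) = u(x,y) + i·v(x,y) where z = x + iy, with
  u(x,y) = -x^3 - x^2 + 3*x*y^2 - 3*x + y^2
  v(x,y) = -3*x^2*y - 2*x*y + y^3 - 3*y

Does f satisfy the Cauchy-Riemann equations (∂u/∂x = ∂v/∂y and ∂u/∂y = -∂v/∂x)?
∂u/∂x = -3*x^2 - 2*x + 3*y^2 - 3
∂v/∂y = -3*x^2 - 2*x + 3*y^2 - 3
∂u/∂y = 6*x*y + 2*y
∂v/∂x = -6*x*y - 2*y
∂u/∂x = ∂v/∂y and ∂u/∂y = -∂v/∂x hold identically; f is analytic.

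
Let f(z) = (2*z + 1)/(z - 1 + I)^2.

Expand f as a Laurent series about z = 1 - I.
Put w = z - (1 - I), i.e. z = w + 1 - I. The denominator is w^2, so it suffices to rewrite the numerator in powers of w.

P(z) = 2*z + 1
P(w + 1 - I) = 3 - 2*I + 2*w

Dividing each term by w^2:
  f = (3 - 2*I)/w^2 + 2/w

Substituting back w = z - 1 + I:
  f(z) = (3 - 2*I)/(z - 1 + I)^2 + 2/(z - 1 + I)

The series is finite because the numerator is a polynomial; the negative powers form the principal part, and the coefficient of 1/(z - 1 + I) gives Res(f, 1 - I) = 2.

Final answer: (3 - 2*I)/(z - 1 + I)^2 + 2/(z - 1 + I)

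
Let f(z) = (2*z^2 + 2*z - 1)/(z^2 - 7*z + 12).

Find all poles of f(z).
{3, 4}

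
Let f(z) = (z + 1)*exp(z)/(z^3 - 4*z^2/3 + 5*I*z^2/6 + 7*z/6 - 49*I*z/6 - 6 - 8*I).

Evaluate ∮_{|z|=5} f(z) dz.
By the residue theorem, ∮_C f(z) dz = 2πi · (sum of the residues of f at the poles inside |z| = 5).

The denominator factors as (z + 2/3 - 2*I/3)*(z - 3 - 3*I/2)*(z + 1 + 3*I), so the singularities of f are simple poles at z = -2/3 + 2*I/3, z = 3 + 3*I/2, z = -1 - 3*I.
  |-2/3 + 2*I/3|² = 8/9 < 25 = 5², so this pole is inside the contour.
  |3 + 3*I/2|² = 45/4 < 25 = 5², so this pole is inside the contour.
  |-1 - 3*I|² = 10 < 25 = 5², so this pole is inside the contour.

With P(z) = (z + 1)*exp(z) and Q(z) = z^3 - 4*z^2/3 + 5*I*z^2/6 + 7*z/6 - 49*I*z/6 - 6 - 8*I, each pole is simple, so Res(f, z₀) = P(z₀)/Q'(z₀) with Q'(z) = 3*z^2 - 8*z/3 + 5*I*z/3 + 7/6 - 49*I/6.
  Res(f, -2/3 + 2*I/3) = P(-2/3 + 2*I/3)/Q'(-2/3 + 2*I/3) = ((1/3 + 2*I/3)*exp(-2/3 + 2*I/3))/(11/6 - 247*I/18) = (-1383/31049 + 939*I/31049)*exp(-2/3 + 2*I/3)
  Res(f, 3 + 3*I/2) = P(3 + 3*I/2)/Q'(3 + 3*I/2) = ((4 + 3*I/2)*exp(3 + 3*I/2))/(131/12 + 119*I/6) = (10572/73805 - 9066*I/73805)*exp(3 + 3*I/2)
  Res(f, -1 - 3*I) = P(-1 - 3*I)/Q'(-1 - 3*I) = (-3*I*exp(-1 - 3*I))/(-91/6 + 97*I/6) = (-873/8845 + 819*I/8845)*exp(-1 - 3*I)

Sum of residues inside C: (-873/8845 + 819*I/8845)*exp(-1 - 3*I) + (-1383/31049 + 939*I/31049)*exp(-2/3 + 2*I/3) + (10572/73805 - 9066*I/73805)*exp(3 + 3*I/2)
∮_C f(z) dz = 2πi · ((-873/8845 + 819*I/8845)*exp(-1 - 3*I) + (-1383/31049 + 939*I/31049)*exp(-2/3 + 2*I/3) + (10572/73805 - 9066*I/73805)*exp(3 + 3*I/2)) = pi*(-1878/31049 - 2766*I/31049)*exp(-2/3 + 2*I/3) + pi*(-1638/8845 - 1746*I/8845)*exp(-1 - 3*I) + pi*(18132/73805 + 21144*I/73805)*exp(3 + 3*I/2)

Final answer: pi*(-1878/31049 - 2766*I/31049)*exp(-2/3 + 2*I/3) + pi*(-1638/8845 - 1746*I/8845)*exp(-1 - 3*I) + pi*(18132/73805 + 21144*I/73805)*exp(3 + 3*I/2)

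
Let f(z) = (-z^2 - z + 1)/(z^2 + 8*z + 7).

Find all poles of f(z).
The singularities of f are the zeros of the denominator. Factoring,
  z^2 + 8*z + 7 = (z + 1)*(z + 7)
so the candidates are z = -1, z = -7.

Check the numerator P(z) = -z^2 - z + 1 at each one:
  P(-1) = 1 ≠ 0, so z = -1 is a (simple) pole.
  P(-7) = -41 ≠ 0, so z = -7 is a (simple) pole.

Poles of f: {-7, -1}

Final answer: {-7, -1}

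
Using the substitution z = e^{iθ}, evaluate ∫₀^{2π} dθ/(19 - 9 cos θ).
Call the integral J. The integrand is 2π-periodic and we integrate over a full period, so shifting θ does not change the value (θ → θ + π flips the sign of the trig term). Hence
  J = ∫₀^{2π} dθ/(19 + 9 cos θ).
Put z = e^{iθ}: then cos θ = (z + 1/z)/2, dθ = dz/(iz), and z runs once counterclockwise around |z| = 1:
  J = ∮_{|z|=1} 1/(19 + 9*(z + 1/z)/2) · dz/(iz) = (2/i) ∮_{|z|=1} dz/(9*z^2 + 38*z + 9).
The roots of 9*z^2 + 38*z + 9 are z = (-19 ± sqrt(19^2 - 9^2))/9, with sqrt(280) = 2*sqrt(70); their product is 1, so only z₊ = -19/9 + 2*sqrt(70)/9 lies inside the unit circle (z₋ = -19/9 - 2*sqrt(70)/9 lies outside).
z₊ is a simple zero of q(z) = 9*z^2 + 38*z + 9, so Res(1/q, z₊) = 1/q'(z₊) with q'(z) = 18*z + 38; and q'(z₊) = 9*(z₊ - z₋) = 4*sqrt(70).
Therefore J = (2/i) · 2πi · 1/(4*sqrt(70)) = 2*pi/(2*sqrt(70)) = sqrt(70)*pi/70

Final answer: sqrt(70)*pi/70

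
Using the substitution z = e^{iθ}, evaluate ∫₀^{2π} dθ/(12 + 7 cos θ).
2*sqrt(95)*pi/95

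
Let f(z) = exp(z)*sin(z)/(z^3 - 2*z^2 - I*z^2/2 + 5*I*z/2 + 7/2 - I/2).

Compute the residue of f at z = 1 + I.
(-12/85 - 14*I/85)*exp(1 + I)*sin(1 + I)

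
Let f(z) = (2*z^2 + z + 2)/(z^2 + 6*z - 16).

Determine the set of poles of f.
{-8, 2}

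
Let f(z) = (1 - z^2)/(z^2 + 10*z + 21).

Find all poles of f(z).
The singularities of f are the zeros of the denominator. Factoring,
  z^2 + 10*z + 21 = (z + 3)*(z + 7)
so the candidates are z = -3, z = -7.

Check the numerator P(z) = 1 - z^2 at each one:
  P(-3) = -8 ≠ 0, so z = -3 is a (simple) pole.
  P(-7) = -48 ≠ 0, so z = -7 is a (simple) pole.

Poles of f: {-7, -3}

Final answer: {-7, -3}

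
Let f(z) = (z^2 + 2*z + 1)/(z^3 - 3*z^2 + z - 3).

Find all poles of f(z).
{-I, I, 3}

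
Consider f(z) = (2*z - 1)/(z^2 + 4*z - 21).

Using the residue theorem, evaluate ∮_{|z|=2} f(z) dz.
By the residue theorem, ∮_C f(z) dz = 2πi · (sum of the residues of f at the poles inside |z| = 2).

The denominator factors as (z + 7)*(z - 3), so the singularities of f are simple poles at z = -7, z = 3.
  |-7|² = 49 > 4 = 2², so this pole is outside the contour.
  |3|² = 9 > 4 = 2², so this pole is outside the contour.

No pole lies inside the contour, so f is analytic on and inside C and the integral is 0 (Cauchy's theorem).

Final answer: 0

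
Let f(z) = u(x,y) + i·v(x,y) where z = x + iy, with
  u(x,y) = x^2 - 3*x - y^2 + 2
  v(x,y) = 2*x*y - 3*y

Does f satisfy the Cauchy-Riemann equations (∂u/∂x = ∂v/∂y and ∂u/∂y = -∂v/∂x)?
∂u/∂x = 2*x - 3
∂v/∂y = 2*x - 3
∂u/∂y = -2*y
∂v/∂x = 2*y
∂u/∂x = ∂v/∂y and ∂u/∂y = -∂v/∂x hold identically; f is analytic.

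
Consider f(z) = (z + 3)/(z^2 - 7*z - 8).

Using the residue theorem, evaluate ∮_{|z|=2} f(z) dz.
By the residue theorem, ∮_C f(z) dz = 2πi · (sum of the residues of f at the poles inside |z| = 2).

The denominator factors as (z + 1)*(z - 8), so the singularities of f are simple poles at z = -1, z = 8.
  |-1|² = 1 < 4 = 2², so this pole is inside the contour.
  |8|² = 64 > 4 = 2², so this pole is outside the contour.

With P(z) = z + 3 and Q(z) = z^2 - 7*z - 8, each pole is simple, so Res(f, z₀) = P(z₀)/Q'(z₀) with Q'(z) = 2*z - 7.
  Res(f, -1) = P(-1)/Q'(-1) = (2)/(-9) = -2/9

∮_C f(z) dz = 2πi · (-2/9) = -4*I*pi/9

Final answer: -4*I*pi/9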